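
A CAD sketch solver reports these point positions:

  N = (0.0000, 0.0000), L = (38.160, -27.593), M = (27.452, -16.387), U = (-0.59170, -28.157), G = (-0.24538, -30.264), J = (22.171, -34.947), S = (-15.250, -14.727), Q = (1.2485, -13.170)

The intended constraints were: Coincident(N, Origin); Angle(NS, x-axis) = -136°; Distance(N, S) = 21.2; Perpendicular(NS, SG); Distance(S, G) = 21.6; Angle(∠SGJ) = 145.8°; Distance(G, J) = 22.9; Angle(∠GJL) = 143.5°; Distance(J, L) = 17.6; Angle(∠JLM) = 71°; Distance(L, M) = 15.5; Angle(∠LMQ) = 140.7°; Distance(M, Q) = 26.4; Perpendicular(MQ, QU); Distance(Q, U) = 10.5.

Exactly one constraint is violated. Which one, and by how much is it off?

Distance(Q, U) = 10.5 — off by 4.60.

N = (0.00, 0.00) ✓; NS at -136.0° ✓; |NS| = 21.20 ✓; ∠(NS, SG) = 90.00° ✓; |SG| = 21.60 ✓; ∠SGJ = 145.8° ✓; |GJ| = 22.90 ✓; ∠GJL = 143.5° ✓; |JL| = 17.60 ✓; ∠JLM = 71.00° ✓; |LM| = 15.50 ✓; ∠LMQ = 140.7° ✓; |MQ| = 26.40 ✓; ∠(MQ, QU) = 90.00° ✓; |QU| = 15.10 ✗.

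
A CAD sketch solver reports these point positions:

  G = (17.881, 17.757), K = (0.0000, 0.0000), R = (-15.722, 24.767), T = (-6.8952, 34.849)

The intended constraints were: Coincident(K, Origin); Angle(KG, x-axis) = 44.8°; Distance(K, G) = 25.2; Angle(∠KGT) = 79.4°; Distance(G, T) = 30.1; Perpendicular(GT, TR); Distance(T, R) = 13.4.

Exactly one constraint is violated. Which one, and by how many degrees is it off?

Perpendicular(GT, TR) — off by 6.60°.

K = (0.00, 0.00) ✓; KG at 44.80° ✓; |KG| = 25.20 ✓; ∠KGT = 79.40° ✓; |GT| = 30.10 ✓; ∠(GT, TR) = 83.40° ✗; |TR| = 13.40 ✓.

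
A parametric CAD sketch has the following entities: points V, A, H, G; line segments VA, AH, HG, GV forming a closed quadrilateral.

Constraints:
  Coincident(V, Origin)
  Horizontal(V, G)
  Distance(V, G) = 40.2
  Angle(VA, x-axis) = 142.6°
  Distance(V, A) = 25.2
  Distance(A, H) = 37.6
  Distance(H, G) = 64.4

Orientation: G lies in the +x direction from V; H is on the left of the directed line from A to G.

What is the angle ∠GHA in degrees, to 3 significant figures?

69.4°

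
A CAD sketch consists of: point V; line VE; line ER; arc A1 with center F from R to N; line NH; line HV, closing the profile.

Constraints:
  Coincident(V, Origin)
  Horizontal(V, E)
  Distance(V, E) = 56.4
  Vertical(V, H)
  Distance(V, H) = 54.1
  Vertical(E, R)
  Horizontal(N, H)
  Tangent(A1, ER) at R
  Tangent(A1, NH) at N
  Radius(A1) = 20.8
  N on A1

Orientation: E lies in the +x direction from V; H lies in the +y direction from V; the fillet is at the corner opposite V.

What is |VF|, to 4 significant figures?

48.75

V is at the origin; VE is horizontal with |VE| = 56.4 and E on the +x side, so E = (56.40, 0.000). V and H share the same x with |VH| = 54.1 and H on the +y side, so H = (0.000, 54.10). The virtual corner opposite V is at (56.40, 54.10). Since A1 is tangent to ER there, FR ⟂ ER and A1 meets NH tangentially, so FN is at right angles to NH, with radius 20.8, so the center F sits 20.8 in from both sides at F = (35.60, 33.30). Then |VF| = |F − V| = 48.75.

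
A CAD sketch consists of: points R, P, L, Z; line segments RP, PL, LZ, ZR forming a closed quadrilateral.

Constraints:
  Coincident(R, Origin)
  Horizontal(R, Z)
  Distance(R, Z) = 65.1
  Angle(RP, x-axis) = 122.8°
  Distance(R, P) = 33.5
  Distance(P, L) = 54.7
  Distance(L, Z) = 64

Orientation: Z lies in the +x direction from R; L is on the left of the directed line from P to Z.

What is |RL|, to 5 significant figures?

61.604

R is at the origin; R and Z share the same y with |RZ| = 65.1 and Z in +x, so Z = (65.1, 0). RP runs at 122.8° with |RP| = 33.5, so P = (-18.147, 28.159). L is determined by |PL| = 54.7 and |LZ| = 64.0 together: it lies at the intersection of circle(P, 54.7) and circle(Z, 64.0). With |PZ| = 87.881, the foot of the radical line on PZ is 37.660 from P and the perpendicular offset is √(54.7² − 37.660²) = 39.672. Taking the left-of-PZ solution: L = (30.239, 53.672).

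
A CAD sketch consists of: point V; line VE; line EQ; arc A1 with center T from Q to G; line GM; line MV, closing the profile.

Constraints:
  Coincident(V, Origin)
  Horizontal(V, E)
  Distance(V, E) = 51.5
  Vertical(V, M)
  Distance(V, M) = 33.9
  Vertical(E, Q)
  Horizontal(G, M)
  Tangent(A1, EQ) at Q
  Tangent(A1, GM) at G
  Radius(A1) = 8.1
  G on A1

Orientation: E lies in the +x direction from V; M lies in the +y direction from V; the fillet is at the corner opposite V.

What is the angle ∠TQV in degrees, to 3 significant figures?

26.6°

V is at the origin; V and E share the same y with |VE| = 51.5 and E on the +x side, so E = (51.5, 0.00). VM is vertical with |VM| = 33.9 and M on the +y side, so M = (0.00, 33.9). The virtual corner opposite V is at (51.5, 33.9). Tangency of A1 to EQ means the radius TQ is perpendicular to EQ and the tangent condition forces TG to be normal to GM, with radius 8.1, so the center T sits 8.1 in from both sides at T = (43.4, 25.8). That places the tangent points at Q = (51.5, 25.8) on EQ and G = (43.4, 33.9) on GM. Then cos ∠TQV = QT·QV / (|QT||QV|), giving 26.6°.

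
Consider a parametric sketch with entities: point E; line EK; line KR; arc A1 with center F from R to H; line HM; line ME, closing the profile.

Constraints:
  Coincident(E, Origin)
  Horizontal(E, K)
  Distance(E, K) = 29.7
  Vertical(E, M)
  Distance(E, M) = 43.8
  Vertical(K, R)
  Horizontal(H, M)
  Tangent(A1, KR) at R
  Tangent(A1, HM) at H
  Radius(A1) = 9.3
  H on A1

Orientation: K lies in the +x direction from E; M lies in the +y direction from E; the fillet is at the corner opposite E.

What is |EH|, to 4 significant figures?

48.32

E is at the origin; EK is horizontal with |EK| = 29.7 and K on the +x side, so K = (29.70, 0.000). E and M share the same x with |EM| = 43.8 and M on the +y side, so M = (0.000, 43.80). The virtual corner opposite E is at (29.70, 43.80). Since A1 is tangent to KR there, FR ⟂ KR and the tangent condition forces FH to be normal to HM, with radius 9.3, so the center F sits 9.3 in from both sides at F = (20.40, 34.50). That places the tangent points at R = (29.70, 34.50) on KR and H = (20.40, 43.80) on HM. Then |EH| = |H − E| = 48.32.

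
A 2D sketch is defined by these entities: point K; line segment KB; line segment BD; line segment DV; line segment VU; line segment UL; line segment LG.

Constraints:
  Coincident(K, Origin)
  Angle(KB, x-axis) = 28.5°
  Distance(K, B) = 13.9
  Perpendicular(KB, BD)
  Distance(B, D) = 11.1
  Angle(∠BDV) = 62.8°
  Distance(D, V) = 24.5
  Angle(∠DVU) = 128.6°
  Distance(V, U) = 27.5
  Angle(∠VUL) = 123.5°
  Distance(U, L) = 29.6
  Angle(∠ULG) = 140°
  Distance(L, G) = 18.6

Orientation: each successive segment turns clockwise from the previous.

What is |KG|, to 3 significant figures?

56.0

K is at the origin; KB runs at 28.5° with length 13.9, so B = (12.2, 6.63). KB is perpendicular to BD, so BD runs at -61.5°; with |BD| = 11.1, D = (17.5, -3.12). ∠BDV = 62.8° gives DV at -179° from the x-axis; with |DV| = 24.5, V = (-6.98, -3.68). ∠DVU = 128.6° gives VU at 130° from the x-axis; with |VU| = 27.5, U = (-24.6, 17.4). ∠VUL = 123.5° gives UL at 73.4° from the x-axis; with |UL| = 29.6, L = (-16.2, 45.8). ∠ULG = 140.0° gives LG at 33.4° from the x-axis; with |LG| = 18.6, G = (-0.637, 56.0). Then |KG| = |G − K| = 56.0.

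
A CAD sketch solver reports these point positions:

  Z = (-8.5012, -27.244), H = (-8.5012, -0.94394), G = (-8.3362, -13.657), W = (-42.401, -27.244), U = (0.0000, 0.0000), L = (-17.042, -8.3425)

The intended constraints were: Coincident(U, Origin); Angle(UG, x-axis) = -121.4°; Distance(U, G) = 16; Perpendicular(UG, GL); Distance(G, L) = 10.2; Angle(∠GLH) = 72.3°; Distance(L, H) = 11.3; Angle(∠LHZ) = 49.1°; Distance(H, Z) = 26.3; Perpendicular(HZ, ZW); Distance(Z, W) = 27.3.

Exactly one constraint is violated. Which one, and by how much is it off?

Distance(Z, W) = 27.3 — off by 6.60.

U = (0.00, 0.00) ✓; UG at -121.4° ✓; |UG| = 16.00 ✓; ∠(UG, GL) = 90.00° ✓; |GL| = 10.20 ✓; ∠GLH = 72.30° ✓; |LH| = 11.30 ✓; ∠LHZ = 49.10° ✓; |HZ| = 26.30 ✓; ∠(HZ, ZW) = 90.00° ✓; |ZW| = 33.90 ✗.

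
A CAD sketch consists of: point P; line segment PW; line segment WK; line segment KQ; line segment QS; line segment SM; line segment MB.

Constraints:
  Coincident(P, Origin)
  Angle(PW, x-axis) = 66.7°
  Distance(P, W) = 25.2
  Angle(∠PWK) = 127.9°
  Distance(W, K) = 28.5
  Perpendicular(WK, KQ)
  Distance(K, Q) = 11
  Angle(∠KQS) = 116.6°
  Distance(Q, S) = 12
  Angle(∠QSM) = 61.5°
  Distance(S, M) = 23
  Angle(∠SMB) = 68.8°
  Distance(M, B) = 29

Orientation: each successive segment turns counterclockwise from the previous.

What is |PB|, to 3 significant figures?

62.5

P is at the origin; PW runs at 66.7° with length 25.2, so W = (9.97, 23.1). ∠PWK = 127.9° gives WK at 119° from the x-axis; with |WK| = 28.5, K = (-3.76, 48.1). WK ⟂ KQ, so KQ runs at -151°; with |KQ| = 11.0, Q = (-13.4, 42.8). ∠KQS = 116.6° gives QS at -87.8° from the x-axis; with |QS| = 12.0, S = (-12.9, 30.8). ∠QSM = 61.5° gives SM at 30.7° from the x-axis; with |SM| = 23.0, M = (6.84, 42.6). ∠SMB = 68.8° gives MB at 142° from the x-axis; with |MB| = 29.0, B = (-16.0, 60.5). Then |PB| = |B − P| = 62.5.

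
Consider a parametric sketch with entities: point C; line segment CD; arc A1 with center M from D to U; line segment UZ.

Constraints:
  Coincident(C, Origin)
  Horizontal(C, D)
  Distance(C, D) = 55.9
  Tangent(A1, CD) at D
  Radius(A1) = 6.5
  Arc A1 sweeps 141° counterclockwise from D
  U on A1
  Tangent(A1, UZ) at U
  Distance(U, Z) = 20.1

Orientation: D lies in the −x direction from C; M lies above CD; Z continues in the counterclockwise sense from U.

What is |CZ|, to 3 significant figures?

71.6

C is at the origin; C and D share the same y with |CD| = 55.9 and D on the −x side, so D = (-55.9, 0.00). Tangency of A1 to CD means the radius MD is perpendicular to CD, so M = D + (0, 6.5) = (-55.9, 6.50). On A1, D sits at bearing -90° from M; a 141° counterclockwise sweep puts U at bearing 51°, so U = M + 6.5·(cos 51°, sin 51°) = (-51.8, 11.6). Since A1 is tangent to UZ there, MU ⟂ UZ, so UZ runs along (−sin 51°, cos 51°); with |UZ| = 20.1, Z = (-67.4, 24.2). Then |CZ| = |Z − C| = 71.6.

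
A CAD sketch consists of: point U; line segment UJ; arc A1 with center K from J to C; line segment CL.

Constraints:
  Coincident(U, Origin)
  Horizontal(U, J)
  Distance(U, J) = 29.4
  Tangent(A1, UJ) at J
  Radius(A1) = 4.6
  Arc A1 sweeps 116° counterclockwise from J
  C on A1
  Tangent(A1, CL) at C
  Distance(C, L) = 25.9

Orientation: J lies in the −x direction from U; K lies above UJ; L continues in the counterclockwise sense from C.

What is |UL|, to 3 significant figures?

47.3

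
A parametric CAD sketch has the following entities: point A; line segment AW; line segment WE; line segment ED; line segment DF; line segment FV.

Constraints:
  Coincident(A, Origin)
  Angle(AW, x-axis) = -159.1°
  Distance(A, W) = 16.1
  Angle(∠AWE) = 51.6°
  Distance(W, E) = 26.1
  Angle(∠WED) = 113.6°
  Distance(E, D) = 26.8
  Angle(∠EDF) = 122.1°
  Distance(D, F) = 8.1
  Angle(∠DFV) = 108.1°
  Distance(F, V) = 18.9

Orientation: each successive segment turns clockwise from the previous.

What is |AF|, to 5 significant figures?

29.032

∠WED = 113.6° gives ED at 6.1000° from the x-axis; with |ED| = 26.8, D = (19.456, 21.996). ∠EDF = 122.1° gives DF at -51.800° from the x-axis; with |DF| = 8.1, F = (24.465, 15.631). Then |AF| = |F − A| = 29.032.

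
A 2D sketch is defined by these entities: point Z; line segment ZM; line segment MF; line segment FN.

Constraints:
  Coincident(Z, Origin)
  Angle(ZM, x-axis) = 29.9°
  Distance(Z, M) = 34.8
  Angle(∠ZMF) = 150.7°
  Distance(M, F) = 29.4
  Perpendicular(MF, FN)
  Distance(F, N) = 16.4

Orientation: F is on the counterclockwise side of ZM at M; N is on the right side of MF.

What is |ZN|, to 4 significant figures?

68.46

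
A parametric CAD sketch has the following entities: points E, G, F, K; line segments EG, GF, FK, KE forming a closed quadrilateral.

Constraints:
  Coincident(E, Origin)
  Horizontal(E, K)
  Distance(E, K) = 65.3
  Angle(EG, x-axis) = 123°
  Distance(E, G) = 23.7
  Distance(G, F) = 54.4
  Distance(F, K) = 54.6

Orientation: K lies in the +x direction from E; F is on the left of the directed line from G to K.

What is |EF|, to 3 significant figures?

57.4

E is at the origin; E and K share the same y with |EK| = 65.3 and K in +x, so K = (65.3, 0). EG runs at 123.0° with |EG| = 23.7, so G = (-12.9, 19.9). F is determined by |GF| = 54.4 and |FK| = 54.6 together: it lies at the intersection of circle(G, 54.4) and circle(K, 54.6). With |GK| = 80.7, the foot of the radical line on GK is 40.2 from G and the perpendicular offset is √(54.4² − 40.2²) = 36.6. Taking the left-of-GK solution: F = (35.1, 45.5).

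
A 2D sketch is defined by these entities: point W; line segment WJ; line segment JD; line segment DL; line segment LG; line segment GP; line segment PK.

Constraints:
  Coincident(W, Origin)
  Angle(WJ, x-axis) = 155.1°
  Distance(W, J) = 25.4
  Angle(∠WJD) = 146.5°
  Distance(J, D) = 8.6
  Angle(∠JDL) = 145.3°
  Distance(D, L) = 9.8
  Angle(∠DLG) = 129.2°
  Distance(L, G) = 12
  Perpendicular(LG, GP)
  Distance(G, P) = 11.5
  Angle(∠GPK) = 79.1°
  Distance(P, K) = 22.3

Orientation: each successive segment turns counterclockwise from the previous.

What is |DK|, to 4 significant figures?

3.717

LG is perpendicular to GP, so GP runs at 4.100°; with |GP| = 11.5, P = (-26.35, -8.460). ∠GPK = 79.1° gives PK at 105.0° from the x-axis; with |PK| = 22.3, K = (-32.12, 13.08). Then |DK| = |K − D| = 3.717.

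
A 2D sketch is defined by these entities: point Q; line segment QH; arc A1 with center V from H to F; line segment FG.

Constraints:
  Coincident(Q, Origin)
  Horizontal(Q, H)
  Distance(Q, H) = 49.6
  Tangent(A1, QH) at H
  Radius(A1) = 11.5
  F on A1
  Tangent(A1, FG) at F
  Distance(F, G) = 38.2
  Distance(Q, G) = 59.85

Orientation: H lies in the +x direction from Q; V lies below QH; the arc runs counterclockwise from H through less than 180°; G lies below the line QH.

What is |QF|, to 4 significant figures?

39.57

Q is at the origin; QH is horizontal with |QH| = 49.6 and H on the +x side, so H = (49.60, 0.000). Tangency of A1 to QH means the radius VH is perpendicular to QH, so V = H + (0, -11.5) = (49.60, -11.50). Since VF ⟂ FG (tangency), |VG| = √(11.5² + 38.2²) = 39.89 regardless of where F sits on A1. So G lies on both circle(Q, 59.85) and circle(V, 39.89); the below-QH intersection is G = (34.93, -48.60). F is the foot of the tangent from G: F = (38.14, -10.53).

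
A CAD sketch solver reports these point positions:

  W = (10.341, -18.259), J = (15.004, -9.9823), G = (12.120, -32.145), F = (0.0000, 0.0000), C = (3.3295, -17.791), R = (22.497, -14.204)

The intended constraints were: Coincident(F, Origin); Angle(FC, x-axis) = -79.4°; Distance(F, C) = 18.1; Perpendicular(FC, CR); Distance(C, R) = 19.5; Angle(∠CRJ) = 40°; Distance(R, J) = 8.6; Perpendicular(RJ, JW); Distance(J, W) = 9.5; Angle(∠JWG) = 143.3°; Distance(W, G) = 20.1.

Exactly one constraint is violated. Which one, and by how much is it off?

Distance(W, G) = 20.1 — off by 6.10.

F = (0.00, 0.00) ✓; FC at -79.40° ✓; |FC| = 18.10 ✓; ∠(FC, CR) = 90.00° ✓; |CR| = 19.50 ✓; ∠CRJ = 40.00° ✓; |RJ| = 8.600 ✓; ∠(RJ, JW) = 90.00° ✓; |JW| = 9.500 ✓; ∠JWG = 143.3° ✓; |WG| = 14.00 ✗.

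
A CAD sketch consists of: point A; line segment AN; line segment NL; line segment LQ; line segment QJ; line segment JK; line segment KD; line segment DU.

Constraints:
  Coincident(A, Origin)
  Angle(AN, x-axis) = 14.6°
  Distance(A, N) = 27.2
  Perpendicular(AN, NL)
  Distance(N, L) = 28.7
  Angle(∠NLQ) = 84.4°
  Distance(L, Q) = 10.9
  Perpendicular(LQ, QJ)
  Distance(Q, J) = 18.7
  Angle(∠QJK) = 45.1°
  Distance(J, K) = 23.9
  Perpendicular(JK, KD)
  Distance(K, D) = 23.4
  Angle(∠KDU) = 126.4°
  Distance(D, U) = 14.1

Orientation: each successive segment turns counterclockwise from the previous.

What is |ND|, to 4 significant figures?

43.99

∠QJK = 45.1° gives JK at 65.10° from the x-axis; with |JK| = 23.9, K = (25.38, 34.99). JK ⟂ KD, so KD runs at 155.1°; with |KD| = 23.4, D = (4.153, 44.85). Then |ND| = |D − N| = 43.99.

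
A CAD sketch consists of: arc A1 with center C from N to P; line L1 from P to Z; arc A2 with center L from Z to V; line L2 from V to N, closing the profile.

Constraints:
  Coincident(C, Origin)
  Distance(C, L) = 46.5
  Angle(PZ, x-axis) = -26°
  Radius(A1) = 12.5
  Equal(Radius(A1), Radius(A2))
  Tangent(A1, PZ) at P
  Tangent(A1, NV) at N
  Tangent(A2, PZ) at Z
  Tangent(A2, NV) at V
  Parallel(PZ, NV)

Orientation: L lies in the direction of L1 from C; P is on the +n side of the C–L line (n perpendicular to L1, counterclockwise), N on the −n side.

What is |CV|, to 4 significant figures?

48.15

The slot axis is L1's direction at -26.0°, so u = (cos -26.0°, sin -26.0°) = (0.8988, -0.4384) and n = (−sin -26.0°, cos -26.0°) = (0.4384, 0.8988). C is at the origin and L lies 46.5 along u from C, so L = 46.5·u = (41.79, -20.38). Tangency of A1 to both parallel lines with radius 12.5 puts P and N at C ± 12.5·n: P = (5.480, 11.23), N = (-5.480, -11.23). Equal radii place Z and V the same way about L: Z = L + 12.5·n = (47.27, -9.149), V = L − 12.5·n = (36.31, -31.62). Then |CV| = |V − C| = 48.15.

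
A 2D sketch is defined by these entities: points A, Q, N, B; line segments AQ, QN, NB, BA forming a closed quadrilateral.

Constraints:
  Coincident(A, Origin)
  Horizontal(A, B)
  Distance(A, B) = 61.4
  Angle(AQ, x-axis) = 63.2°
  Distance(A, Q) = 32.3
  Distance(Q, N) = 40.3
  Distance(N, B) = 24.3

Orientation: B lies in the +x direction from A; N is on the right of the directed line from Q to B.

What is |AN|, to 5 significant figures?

37.734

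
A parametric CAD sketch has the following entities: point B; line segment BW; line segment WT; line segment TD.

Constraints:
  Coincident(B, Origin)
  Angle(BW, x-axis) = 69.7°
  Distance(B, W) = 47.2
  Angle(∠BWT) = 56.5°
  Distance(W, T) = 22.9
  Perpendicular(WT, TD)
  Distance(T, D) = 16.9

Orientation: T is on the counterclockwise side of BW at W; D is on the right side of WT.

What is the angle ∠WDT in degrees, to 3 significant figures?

53.6°

B is at the origin; BW runs at 69.7° with length 47.2, so W = 47.2·(cos 69.7°, sin 69.7°) = (16.4, 44.3). ∠BWT = 56.5°, so WT runs at 69.7° + (180° − 56.5°) = 193° from the x-axis; with |WT| = 22.9, T = W + 22.9·(cos 193°, sin 193°) = (-5.92, 39.0). WT is perpendicular to TD; with |TD| = 16.9 on the right of WT, D = T + 16.9·(-0.228, 0.974) = (-9.78, 55.5). Then cos ∠WDT = DW·DT / (|DW||DT|), giving 53.6°.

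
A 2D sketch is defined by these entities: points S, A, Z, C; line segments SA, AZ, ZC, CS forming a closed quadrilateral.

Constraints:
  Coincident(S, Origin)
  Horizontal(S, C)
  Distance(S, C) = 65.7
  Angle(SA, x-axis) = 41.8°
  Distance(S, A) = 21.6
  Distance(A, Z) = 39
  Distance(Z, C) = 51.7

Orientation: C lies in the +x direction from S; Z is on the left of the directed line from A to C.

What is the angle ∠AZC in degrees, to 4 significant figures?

67.75°

S is at the origin; SC is horizontal with |SC| = 65.7 and C in +x, so C = (65.7, 0). SA runs at 41.8° with |SA| = 21.6, so A = (16.10, 14.40). Z is determined by |AZ| = 39.0 and |ZC| = 51.7 together: it lies at the intersection of circle(A, 39.0) and circle(C, 51.7). With |AC| = 51.65, the foot of the radical line on AC is 14.67 from A and the perpendicular offset is √(39.0² − 14.67²) = 36.14. Taking the left-of-AC solution: Z = (40.26, 45.01).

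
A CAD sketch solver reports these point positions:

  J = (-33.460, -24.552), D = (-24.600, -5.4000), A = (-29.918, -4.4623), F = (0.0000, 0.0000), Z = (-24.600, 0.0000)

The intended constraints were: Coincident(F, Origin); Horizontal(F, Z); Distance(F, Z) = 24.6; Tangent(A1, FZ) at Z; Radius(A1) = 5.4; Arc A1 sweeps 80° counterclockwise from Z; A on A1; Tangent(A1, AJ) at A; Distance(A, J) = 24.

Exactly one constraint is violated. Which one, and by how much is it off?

Distance(A, J) = 24 — off by 3.60.

F = (0.00, 0.00) ✓; F.y = 0.00, Z.y = 0.00 ✓; |FZ| = 24.60 ✓; ∠(DZ, ZF) = 90.00° ✓; |DZ| = 5.400 ✓; bearing(D→A) − bearing(D→Z) = 80.00° ✓; |DA| = 5.400 ✓; ∠(DA, AJ) = 90.00° ✓; |AJ| = 20.40 ✗.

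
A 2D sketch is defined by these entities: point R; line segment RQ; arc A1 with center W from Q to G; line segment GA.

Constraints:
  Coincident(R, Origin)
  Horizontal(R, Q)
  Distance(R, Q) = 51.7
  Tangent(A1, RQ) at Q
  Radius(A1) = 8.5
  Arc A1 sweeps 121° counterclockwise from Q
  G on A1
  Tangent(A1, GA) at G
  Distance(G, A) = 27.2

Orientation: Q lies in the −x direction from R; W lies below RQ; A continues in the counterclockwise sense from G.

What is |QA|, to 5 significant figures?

36.812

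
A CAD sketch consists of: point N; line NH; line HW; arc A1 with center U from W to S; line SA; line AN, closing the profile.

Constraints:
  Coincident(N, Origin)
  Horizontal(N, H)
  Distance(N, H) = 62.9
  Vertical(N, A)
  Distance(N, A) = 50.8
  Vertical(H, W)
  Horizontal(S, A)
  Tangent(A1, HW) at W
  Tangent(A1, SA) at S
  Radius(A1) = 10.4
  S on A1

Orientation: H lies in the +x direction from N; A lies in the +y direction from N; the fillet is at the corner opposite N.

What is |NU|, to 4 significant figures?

66.25

N is at the origin; NH is horizontal with |NH| = 62.9 and H on the +x side, so H = (62.90, 0.000). N and A share the same x with |NA| = 50.8 and A on the +y side, so A = (0.000, 50.80). The virtual corner opposite N is at (62.90, 50.80). Since A1 is tangent to HW there, UW ⟂ HW and since A1 is tangent to SA there, US ⟂ SA, with radius 10.4, so the center U sits 10.4 in from both sides at U = (52.50, 40.40). Then |NU| = |U − N| = 66.25.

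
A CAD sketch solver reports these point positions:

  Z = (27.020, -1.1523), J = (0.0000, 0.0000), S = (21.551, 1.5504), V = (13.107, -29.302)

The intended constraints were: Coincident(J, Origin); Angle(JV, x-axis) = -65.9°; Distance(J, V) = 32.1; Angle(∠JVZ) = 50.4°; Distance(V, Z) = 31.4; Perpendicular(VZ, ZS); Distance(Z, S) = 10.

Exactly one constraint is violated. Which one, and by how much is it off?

Distance(Z, S) = 10 — off by 3.90.

J = (0.00, 0.00) ✓; JV at -65.90° ✓; |JV| = 32.10 ✓; ∠JVZ = 50.40° ✓; |VZ| = 31.40 ✓; ∠(VZ, ZS) = 90.00° ✓; |ZS| = 6.100 ✗.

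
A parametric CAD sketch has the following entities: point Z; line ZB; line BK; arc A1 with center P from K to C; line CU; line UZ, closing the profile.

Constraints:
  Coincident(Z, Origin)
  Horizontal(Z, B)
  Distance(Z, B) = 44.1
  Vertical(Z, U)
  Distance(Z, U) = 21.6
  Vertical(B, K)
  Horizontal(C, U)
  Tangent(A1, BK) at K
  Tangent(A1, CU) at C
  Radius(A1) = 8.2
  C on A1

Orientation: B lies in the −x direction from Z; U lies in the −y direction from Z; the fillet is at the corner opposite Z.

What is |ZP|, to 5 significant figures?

38.319

ZU is vertical with |ZU| = 21.6 and U on the −y side, so U = (0.0000, -21.600). The virtual corner opposite Z is at (-44.100, -21.600). The tangent condition forces PK to be normal to BK and A1 meets CU tangentially, so PC is at right angles to CU, with radius 8.2, so the center P sits 8.2 in from both sides at P = (-35.900, -13.400). Then |ZP| = |P − Z| = 38.319.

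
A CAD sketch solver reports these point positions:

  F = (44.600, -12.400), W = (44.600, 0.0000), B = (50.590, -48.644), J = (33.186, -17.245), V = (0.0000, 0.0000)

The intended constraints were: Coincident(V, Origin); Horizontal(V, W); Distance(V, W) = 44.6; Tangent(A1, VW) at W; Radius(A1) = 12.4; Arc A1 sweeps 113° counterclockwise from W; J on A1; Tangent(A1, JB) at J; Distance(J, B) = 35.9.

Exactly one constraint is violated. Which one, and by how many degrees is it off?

Tangent(A1, JB) at J — off by 6.00°.

V = (0.00, 0.00) ✓; V.y = 0.00, W.y = 0.00 ✓; |VW| = 44.60 ✓; ∠(FW, WV) = 90.00° ✓; |FW| = 12.40 ✓; bearing(F→J) − bearing(F→W) = 113.0° ✓; |FJ| = 12.40 ✓; ∠(FJ, JB) = 84.00° ✗; |JB| = 35.90 ✓.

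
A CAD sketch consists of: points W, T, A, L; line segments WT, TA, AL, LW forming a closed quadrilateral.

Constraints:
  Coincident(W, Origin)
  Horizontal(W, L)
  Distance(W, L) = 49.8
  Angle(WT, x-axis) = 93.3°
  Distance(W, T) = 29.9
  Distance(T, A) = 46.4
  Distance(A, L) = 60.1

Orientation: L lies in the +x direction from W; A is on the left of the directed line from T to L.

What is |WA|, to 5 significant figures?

67.939

W is at the origin; W and L share the same y with |WL| = 49.8 and L in +x, so L = (49.8, 0). WT runs at 93.3° with |WT| = 29.9, so T = (-1.7212, 29.850). A is determined by |TA| = 46.4 and |AL| = 60.1 together: it lies at the intersection of circle(T, 46.4) and circle(L, 60.1). With |TL| = 59.544, the foot of the radical line on TL is 17.520 from T and the perpendicular offset is √(46.4² − 17.520²) = 42.965. Taking the left-of-TL solution: A = (34.978, 58.243).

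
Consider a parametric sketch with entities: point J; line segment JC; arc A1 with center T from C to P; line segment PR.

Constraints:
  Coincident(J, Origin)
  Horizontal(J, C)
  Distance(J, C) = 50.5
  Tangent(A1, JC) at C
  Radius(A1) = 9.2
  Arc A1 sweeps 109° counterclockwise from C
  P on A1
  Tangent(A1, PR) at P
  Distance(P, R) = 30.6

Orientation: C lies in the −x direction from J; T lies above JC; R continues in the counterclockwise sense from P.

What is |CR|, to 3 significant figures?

41.1

On A1, C sits at bearing -90° from T; a 109° counterclockwise sweep puts P at bearing 19°, so P = T + 9.2·(cos 19°, sin 19°) = (-41.8, 12.2). Since A1 is tangent to PR there, TP ⟂ PR, so PR runs along (−sin 19°, cos 19°); with |PR| = 30.6, R = (-51.8, 41.1). Then |CR| = |R − C| = 41.1.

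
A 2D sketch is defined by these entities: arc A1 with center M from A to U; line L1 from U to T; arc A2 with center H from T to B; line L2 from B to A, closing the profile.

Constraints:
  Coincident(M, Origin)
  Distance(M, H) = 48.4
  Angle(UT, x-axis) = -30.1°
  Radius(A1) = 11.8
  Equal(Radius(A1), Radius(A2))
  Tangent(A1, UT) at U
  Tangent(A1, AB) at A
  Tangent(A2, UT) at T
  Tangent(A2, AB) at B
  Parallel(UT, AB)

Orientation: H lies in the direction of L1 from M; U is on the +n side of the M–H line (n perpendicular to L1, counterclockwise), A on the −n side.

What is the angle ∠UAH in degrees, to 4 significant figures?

76.30°

The slot axis is L1's direction at -30.1°, so u = (cos -30.1°, sin -30.1°) = (0.8652, -0.5015) and n = (−sin -30.1°, cos -30.1°) = (0.5015, 0.8652). M is at the origin and H lies 48.4 along u from M, so H = 48.4·u = (41.87, -24.27). Tangency of A1 to both parallel lines with radius 11.8 puts U and A at M ± 11.8·n: U = (5.918, 10.21), A = (-5.918, -10.21). Then cos ∠UAH = AU·AH / (|AU||AH|), giving 76.30°.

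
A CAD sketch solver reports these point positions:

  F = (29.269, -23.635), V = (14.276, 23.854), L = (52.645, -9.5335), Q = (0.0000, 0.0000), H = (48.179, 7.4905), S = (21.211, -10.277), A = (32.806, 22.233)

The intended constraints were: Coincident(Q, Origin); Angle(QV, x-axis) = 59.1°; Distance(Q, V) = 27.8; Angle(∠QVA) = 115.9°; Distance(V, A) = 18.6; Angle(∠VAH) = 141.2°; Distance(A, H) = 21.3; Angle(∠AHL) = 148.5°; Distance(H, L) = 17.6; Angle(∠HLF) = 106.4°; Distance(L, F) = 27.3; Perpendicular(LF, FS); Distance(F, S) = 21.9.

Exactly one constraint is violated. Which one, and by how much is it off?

Distance(F, S) = 21.9 — off by 6.30.

Q = (0.00, 0.00) ✓; QV at 59.10° ✓; |QV| = 27.80 ✓; ∠QVA = 115.9° ✓; |VA| = 18.60 ✓; ∠VAH = 141.2° ✓; |AH| = 21.30 ✓; ∠AHL = 148.5° ✓; |HL| = 17.60 ✓; ∠HLF = 106.4° ✓; |LF| = 27.30 ✓; ∠(LF, FS) = 90.00° ✓; |FS| = 15.60 ✗.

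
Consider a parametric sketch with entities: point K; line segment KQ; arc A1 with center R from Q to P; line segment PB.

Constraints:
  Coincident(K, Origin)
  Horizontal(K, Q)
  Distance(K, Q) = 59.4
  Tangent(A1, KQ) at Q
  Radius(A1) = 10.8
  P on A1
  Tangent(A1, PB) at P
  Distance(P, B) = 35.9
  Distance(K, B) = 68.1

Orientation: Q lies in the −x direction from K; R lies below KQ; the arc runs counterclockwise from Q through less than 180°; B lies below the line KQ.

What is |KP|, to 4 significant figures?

70.51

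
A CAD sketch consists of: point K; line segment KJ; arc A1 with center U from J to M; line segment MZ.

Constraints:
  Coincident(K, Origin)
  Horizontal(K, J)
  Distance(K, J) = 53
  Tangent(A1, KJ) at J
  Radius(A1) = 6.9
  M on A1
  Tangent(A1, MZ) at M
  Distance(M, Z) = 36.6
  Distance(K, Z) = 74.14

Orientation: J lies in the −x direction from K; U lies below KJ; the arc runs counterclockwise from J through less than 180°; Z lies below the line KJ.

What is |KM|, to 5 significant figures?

60.293

Checks: |UM| = 6.900 ✓; ∠(UM, MZ) = 90.00° ✓; |MZ| = 36.60 ✓; |KZ| = 74.14 ✓.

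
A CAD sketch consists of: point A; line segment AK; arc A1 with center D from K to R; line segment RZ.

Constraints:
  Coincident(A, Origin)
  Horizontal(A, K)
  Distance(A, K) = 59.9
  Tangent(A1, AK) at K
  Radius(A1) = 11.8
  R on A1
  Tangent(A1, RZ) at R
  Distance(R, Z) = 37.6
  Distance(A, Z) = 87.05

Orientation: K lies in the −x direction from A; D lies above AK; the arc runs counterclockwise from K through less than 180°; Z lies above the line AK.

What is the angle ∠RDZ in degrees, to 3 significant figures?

72.6°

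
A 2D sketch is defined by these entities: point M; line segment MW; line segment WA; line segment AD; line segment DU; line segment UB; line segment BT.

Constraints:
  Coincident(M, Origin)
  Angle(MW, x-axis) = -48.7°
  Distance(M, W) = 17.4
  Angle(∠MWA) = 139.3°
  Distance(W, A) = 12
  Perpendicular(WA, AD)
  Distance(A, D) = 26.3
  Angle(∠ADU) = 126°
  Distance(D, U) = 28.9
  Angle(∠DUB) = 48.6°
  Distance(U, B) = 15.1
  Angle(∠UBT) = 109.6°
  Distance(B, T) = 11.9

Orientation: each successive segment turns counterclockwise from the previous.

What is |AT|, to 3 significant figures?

27.4

M is at the origin; MW runs at -48.7° with length 17.4, so W = (11.5, -13.1). ∠MWA = 139.3° gives WA at -8.00° from the x-axis; with |WA| = 12.0, A = (23.4, -14.7). WA ⟂ AD, so AD runs at 82.0°; with |AD| = 26.3, D = (27.0, 11.3). ∠ADU = 126.0° gives DU at 136° from the x-axis; with |DU| = 28.9, U = (6.24, 31.4). ∠DUB = 48.6° gives UB at -92.6° from the x-axis; with |UB| = 15.1, B = (5.55, 16.3). ∠UBT = 109.6° gives BT at -22.2° from the x-axis; with |BT| = 11.9, T = (16.6, 11.8). Then |AT| = |T − A| = 27.4.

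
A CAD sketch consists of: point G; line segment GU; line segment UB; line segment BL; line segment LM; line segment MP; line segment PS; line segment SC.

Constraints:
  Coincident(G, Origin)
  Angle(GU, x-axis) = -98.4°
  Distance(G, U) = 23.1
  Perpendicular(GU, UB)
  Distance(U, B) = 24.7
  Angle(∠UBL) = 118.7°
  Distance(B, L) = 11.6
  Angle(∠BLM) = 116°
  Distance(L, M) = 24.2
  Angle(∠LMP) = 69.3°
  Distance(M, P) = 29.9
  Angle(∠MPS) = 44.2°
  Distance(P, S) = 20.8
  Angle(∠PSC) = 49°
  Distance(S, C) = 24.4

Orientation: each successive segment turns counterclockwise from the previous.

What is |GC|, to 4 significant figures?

1.153

G is at the origin; GU runs at -98.4° with length 23.1, so U = (-3.375, -22.85). GU is perpendicular to UB, so UB runs at -8.400°; with |UB| = 24.7, B = (21.06, -26.46). ∠UBL = 118.7° gives BL at 52.90° from the x-axis; with |BL| = 11.6, L = (28.06, -17.21). ∠BLM = 116.0° gives LM at 116.9° from the x-axis; with |LM| = 24.2, M = (17.11, 4.373). ∠LMP = 69.3° gives MP at -132.4° from the x-axis; with |MP| = 29.9, P = (-3.053, -17.71). ∠MPS = 44.2° gives PS at 3.400° from the x-axis; with |PS| = 20.8, S = (17.71, -16.47). ∠PSC = 49.0° gives SC at 134.4° from the x-axis; with |SC| = 24.4, C = (0.6388, 0.9599). Then |GC| = |C − G| = 1.153.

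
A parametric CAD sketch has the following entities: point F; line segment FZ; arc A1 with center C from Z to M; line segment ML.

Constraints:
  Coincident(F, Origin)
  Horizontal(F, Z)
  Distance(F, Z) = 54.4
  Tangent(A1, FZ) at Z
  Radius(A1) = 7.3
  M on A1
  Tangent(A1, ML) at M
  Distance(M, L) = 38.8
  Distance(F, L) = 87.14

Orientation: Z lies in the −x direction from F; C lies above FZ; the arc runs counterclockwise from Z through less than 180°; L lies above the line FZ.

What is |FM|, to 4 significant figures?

51.04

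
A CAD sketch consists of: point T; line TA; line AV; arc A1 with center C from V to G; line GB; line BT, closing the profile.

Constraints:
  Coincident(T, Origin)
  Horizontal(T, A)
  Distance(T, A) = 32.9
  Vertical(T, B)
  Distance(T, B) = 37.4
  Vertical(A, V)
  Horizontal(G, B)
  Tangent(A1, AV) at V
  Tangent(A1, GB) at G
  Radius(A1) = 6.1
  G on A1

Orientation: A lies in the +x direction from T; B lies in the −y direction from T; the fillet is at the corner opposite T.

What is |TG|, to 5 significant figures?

46.011

T is at the origin; TA is horizontal with |TA| = 32.9 and A on the +x side, so A = (32.900, 0.0000). T and B share the same x with |TB| = 37.4 and B on the −y side, so B = (0.0000, -37.400). The virtual corner opposite T is at (32.900, -37.400). Tangency of A1 to AV means the radius CV is perpendicular to AV and A1 meets GB tangentially, so CG is at right angles to GB, with radius 6.1, so the center C sits 6.1 in from both sides at C = (26.800, -31.300). That places the tangent points at V = (32.900, -31.300) on AV and G = (26.800, -37.400) on GB. Then |TG| = |G − T| = 46.011.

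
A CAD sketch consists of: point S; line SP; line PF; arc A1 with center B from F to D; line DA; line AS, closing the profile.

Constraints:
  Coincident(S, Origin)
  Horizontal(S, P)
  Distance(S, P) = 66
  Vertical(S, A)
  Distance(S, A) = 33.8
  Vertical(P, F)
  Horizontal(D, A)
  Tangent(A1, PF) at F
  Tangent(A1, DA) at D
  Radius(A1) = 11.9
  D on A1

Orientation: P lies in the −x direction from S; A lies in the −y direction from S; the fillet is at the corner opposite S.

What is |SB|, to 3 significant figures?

58.4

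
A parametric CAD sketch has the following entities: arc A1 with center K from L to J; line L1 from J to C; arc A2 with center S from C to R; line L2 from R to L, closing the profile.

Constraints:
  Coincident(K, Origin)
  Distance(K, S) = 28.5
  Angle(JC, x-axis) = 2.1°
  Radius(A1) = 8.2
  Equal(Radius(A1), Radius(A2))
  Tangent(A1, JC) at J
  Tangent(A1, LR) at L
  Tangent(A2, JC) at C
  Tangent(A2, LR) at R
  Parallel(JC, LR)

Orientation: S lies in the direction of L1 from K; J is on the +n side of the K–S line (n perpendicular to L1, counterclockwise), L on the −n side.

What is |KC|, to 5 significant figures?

29.656

Tangency of A1 to both parallel lines with radius 8.2 puts J and L at K ± 8.2·n: J = (-0.30048, 8.1945), L = (0.30048, -8.1945). Equal radii place C and R the same way about S: C = S + 8.2·n = (28.180, 9.2388), R = S − 8.2·n = (28.781, -7.1501). Then |KC| = |C − K| = 29.656.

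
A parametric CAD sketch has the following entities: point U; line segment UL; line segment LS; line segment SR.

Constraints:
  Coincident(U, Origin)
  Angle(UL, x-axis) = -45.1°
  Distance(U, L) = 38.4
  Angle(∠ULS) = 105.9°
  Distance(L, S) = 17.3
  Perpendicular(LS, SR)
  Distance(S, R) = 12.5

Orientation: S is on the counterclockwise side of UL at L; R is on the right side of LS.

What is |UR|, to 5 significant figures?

56.722

∠ULS = 105.9°, so LS runs at -45.1° + (180° − 105.9°) = 29.000° from the x-axis; with |LS| = 17.3, S = L + 17.3·(cos 29.000°, sin 29.000°) = (42.236, -18.813). LS is perpendicular to SR; with |SR| = 12.5 on the right of LS, R = S + 12.5·(0.48481, -0.87462) = (48.297, -29.746). Then |UR| = |R − U| = 56.722.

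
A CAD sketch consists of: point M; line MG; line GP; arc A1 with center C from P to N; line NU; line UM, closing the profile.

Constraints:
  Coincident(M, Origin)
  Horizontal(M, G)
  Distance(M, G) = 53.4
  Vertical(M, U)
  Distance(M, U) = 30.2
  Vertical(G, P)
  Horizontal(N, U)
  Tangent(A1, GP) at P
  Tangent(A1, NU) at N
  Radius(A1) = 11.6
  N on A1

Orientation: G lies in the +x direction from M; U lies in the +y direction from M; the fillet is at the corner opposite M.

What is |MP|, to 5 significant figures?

56.547

M is at the origin; MG is horizontal with |MG| = 53.4 and G on the +x side, so G = (53.400, 0.0000). MU is vertical with |MU| = 30.2 and U on the +y side, so U = (0.0000, 30.200). The virtual corner opposite M is at (53.400, 30.200). Since A1 is tangent to GP there, CP ⟂ GP and A1 meets NU tangentially, so CN is at right angles to NU, with radius 11.6, so the center C sits 11.6 in from both sides at C = (41.800, 18.600). That places the tangent points at P = (53.400, 18.600) on GP and N = (41.800, 30.200) on NU. Then |MP| = |P − M| = 56.547.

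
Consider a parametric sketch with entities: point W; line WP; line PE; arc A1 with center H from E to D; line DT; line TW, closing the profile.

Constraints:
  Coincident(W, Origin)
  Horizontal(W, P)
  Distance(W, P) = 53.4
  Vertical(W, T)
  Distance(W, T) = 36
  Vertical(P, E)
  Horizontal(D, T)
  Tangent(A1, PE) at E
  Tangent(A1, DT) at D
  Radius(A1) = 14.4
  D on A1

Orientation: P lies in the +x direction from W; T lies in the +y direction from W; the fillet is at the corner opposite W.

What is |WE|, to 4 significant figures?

57.60

W is at the origin; WP is horizontal with |WP| = 53.4 and P on the +x side, so P = (53.40, 0.000). WT is vertical with |WT| = 36.0 and T on the +y side, so T = (0.000, 36.00). The virtual corner opposite W is at (53.40, 36.00). Since A1 is tangent to PE there, HE ⟂ PE and the tangent condition forces HD to be normal to DT, with radius 14.4, so the center H sits 14.4 in from both sides at H = (39.00, 21.60). That places the tangent points at E = (53.40, 21.60) on PE and D = (39.00, 36.00) on DT. Then |WE| = |E − W| = 57.60.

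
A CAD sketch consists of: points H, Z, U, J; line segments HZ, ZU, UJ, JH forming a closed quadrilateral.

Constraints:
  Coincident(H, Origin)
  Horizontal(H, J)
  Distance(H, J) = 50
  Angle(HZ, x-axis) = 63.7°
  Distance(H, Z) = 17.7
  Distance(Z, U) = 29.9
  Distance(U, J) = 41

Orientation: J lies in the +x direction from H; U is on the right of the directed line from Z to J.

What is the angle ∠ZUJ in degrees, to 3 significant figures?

77.1°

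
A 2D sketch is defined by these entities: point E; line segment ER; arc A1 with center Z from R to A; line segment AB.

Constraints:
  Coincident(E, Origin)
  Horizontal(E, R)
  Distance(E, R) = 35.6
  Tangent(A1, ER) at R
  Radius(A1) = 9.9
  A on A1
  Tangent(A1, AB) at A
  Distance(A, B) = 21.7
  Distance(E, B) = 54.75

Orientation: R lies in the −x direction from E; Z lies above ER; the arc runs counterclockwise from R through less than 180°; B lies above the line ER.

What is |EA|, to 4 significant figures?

33.40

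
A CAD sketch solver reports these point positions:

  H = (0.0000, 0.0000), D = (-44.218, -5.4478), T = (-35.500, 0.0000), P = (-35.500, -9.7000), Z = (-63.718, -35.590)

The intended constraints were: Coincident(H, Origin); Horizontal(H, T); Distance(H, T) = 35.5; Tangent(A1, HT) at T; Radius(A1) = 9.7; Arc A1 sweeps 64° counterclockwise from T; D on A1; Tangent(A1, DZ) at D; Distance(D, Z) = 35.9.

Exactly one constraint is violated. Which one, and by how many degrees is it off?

Tangent(A1, DZ) at D — off by 6.90°.

H = (0.00, 0.00) ✓; H.y = 0.00, T.y = 0.00 ✓; |HT| = 35.50 ✓; ∠(PT, TH) = 90.00° ✓; |PT| = 9.700 ✓; bearing(P→D) − bearing(P→T) = 64.00° ✓; |PD| = 9.700 ✓; ∠(PD, DZ) = 96.90° ✗; |DZ| = 35.90 ✓.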